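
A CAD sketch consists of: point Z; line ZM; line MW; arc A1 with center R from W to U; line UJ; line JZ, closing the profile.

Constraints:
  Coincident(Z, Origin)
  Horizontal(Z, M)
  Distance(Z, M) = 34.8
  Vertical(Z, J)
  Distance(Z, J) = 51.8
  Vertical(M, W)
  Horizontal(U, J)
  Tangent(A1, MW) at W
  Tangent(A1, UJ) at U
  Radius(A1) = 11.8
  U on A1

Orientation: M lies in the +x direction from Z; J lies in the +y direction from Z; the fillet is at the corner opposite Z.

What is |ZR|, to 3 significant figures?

46.1

Z is at the origin; ZM is horizontal with |ZM| = 34.8 and M on the +x side, so M = (34.8, 0.00). Z and J share the same x with |ZJ| = 51.8 and J on the +y side, so J = (0.00, 51.8). The virtual corner opposite Z is at (34.8, 51.8). The tangent condition forces RW to be normal to MW and tangency of A1 to UJ means the radius RU is perpendicular to UJ, with radius 11.8, so the center R sits 11.8 in from both sides at R = (23.0, 40.0). Then |ZR| = |R − Z| = 46.1.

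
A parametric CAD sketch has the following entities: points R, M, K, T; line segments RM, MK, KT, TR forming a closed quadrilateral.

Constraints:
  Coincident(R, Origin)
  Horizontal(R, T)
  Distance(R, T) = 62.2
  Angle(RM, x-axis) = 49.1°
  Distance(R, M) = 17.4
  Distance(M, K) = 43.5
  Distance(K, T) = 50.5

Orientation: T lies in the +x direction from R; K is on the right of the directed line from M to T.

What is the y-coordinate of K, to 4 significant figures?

-29.26

R is at the origin; R and T share the same y with |RT| = 62.2 and T in +x, so T = (62.2, 0). RM runs at 49.1° with |RM| = 17.4, so M = (11.39, 13.15). K is determined by |MK| = 43.5 and |KT| = 50.5 together: it lies at the intersection of circle(M, 43.5) and circle(T, 50.5). With |MT| = 52.48, the foot of the radical line on MT is 19.97 from M and the perpendicular offset is √(43.5² − 19.97²) = 38.64. Taking the right-of-MT solution: K = (21.04, -29.26).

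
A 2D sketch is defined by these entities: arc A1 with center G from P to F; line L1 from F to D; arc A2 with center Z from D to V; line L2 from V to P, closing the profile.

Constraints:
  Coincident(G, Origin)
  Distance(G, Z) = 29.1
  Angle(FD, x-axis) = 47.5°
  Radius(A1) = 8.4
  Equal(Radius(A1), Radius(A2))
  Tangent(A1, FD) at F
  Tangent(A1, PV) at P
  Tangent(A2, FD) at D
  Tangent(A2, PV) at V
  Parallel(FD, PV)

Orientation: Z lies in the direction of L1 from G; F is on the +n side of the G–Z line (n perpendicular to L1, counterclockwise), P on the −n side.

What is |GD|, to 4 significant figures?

30.29

The slot axis is L1's direction at 47.5°, so u = (cos 47.5°, sin 47.5°) = (0.6756, 0.7373) and n = (−sin 47.5°, cos 47.5°) = (-0.7373, 0.6756). G is at the origin and Z lies 29.1 along u from G, so Z = 29.1·u = (19.66, 21.45). Tangency of A1 to both parallel lines with radius 8.4 puts F and P at G ± 8.4·n: F = (-6.193, 5.675), P = (6.193, -5.675). Equal radii place D and V the same way about Z: D = Z + 8.4·n = (13.47, 27.13), V = Z − 8.4·n = (25.85, 15.78). Then |GD| = |D − G| = 30.29.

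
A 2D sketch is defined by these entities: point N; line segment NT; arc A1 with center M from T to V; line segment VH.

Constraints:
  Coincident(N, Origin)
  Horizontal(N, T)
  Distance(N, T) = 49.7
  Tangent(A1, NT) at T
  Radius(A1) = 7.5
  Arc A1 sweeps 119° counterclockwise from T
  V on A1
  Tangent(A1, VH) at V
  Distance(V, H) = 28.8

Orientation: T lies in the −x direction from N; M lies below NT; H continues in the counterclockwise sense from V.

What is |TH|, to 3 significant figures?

37.1

N is at the origin; N and T share the same y with |NT| = 49.7 and T on the −x side, so T = (-49.7, 0.00). A1 meets NT tangentially, so MT is at right angles to NT, so M = T + (0, -7.5) = (-49.7, -7.50). On A1, T sits at bearing 90° from M; a 119° counterclockwise sweep puts V at bearing 209°, so V = M + 7.5·(cos 209°, sin 209°) = (-56.3, -11.1). A1 meets VH tangentially, so MV is at right angles to VH, so VH runs along (−sin 209°, cos 209°); with |VH| = 28.8, H = (-42.3, -36.3). Then |TH| = |H − T| = 37.1.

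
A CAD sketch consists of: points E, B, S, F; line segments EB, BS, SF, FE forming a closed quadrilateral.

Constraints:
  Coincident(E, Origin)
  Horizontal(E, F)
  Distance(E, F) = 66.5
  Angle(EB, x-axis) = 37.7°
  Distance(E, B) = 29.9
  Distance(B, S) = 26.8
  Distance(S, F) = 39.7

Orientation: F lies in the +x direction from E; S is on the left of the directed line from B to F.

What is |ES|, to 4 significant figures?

56.69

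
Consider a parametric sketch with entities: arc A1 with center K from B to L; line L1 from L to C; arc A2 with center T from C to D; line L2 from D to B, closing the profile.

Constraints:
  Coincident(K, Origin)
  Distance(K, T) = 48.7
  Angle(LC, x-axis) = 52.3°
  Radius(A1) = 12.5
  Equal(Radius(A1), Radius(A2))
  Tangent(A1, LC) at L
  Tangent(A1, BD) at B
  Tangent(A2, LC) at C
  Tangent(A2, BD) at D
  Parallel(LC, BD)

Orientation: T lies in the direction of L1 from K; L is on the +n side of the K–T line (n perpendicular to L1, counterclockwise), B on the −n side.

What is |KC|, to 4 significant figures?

50.28

The slot axis is L1's direction at 52.3°, so u = (cos 52.3°, sin 52.3°) = (0.6115, 0.7912) and n = (−sin 52.3°, cos 52.3°) = (-0.7912, 0.6115). K is at the origin and T lies 48.7 along u from K, so T = 48.7·u = (29.78, 38.53). Tangency of A1 to both parallel lines with radius 12.5 puts L and B at K ± 12.5·n: L = (-9.890, 7.644), B = (9.890, -7.644). Equal radii place C and D the same way about T: C = T + 12.5·n = (19.89, 46.18), D = T − 12.5·n = (39.67, 30.89). Then |KC| = |C − K| = 50.28.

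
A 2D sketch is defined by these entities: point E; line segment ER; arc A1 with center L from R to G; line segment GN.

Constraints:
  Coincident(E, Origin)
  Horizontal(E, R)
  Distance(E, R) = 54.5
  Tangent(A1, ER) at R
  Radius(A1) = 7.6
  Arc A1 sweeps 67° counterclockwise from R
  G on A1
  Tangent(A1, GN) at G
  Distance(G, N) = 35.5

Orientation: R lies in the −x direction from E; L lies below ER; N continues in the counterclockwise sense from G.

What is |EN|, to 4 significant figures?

84.10

On A1, R sits at bearing 90° from L; a 67° counterclockwise sweep puts G at bearing 157°, so G = L + 7.6·(cos 157°, sin 157°) = (-61.50, -4.630). The tangent condition forces LG to be normal to GN, so GN runs along (−sin 157°, cos 157°); with |GN| = 35.5, N = (-75.37, -37.31). Then |EN| = |N − E| = 84.10.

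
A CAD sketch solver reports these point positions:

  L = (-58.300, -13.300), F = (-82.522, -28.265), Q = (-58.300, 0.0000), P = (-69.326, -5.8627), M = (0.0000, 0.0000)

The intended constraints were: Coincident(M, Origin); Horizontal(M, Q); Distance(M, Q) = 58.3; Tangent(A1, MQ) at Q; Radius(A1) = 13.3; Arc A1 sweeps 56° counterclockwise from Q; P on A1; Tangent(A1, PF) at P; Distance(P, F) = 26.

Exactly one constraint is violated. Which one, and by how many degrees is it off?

Tangent(A1, PF) at P — off by 3.50°.

M = (0.00, 0.00) ✓; M.y = 0.00, Q.y = 0.00 ✓; |MQ| = 58.30 ✓; ∠(LQ, QM) = 90.00° ✓; |LQ| = 13.30 ✓; bearing(L→P) − bearing(L→Q) = 56.00° ✓; |LP| = 13.30 ✓; ∠(LP, PF) = 86.50° ✗; |PF| = 26.00 ✓.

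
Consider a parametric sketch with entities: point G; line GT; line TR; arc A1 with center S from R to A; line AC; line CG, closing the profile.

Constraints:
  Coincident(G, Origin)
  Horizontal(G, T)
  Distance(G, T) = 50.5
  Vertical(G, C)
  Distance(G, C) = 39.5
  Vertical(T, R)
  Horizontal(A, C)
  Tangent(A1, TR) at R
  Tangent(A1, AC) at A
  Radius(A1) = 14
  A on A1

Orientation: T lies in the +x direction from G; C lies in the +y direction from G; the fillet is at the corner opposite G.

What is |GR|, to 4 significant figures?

56.57

G is at the origin; G and T share the same y with |GT| = 50.5 and T on the +x side, so T = (50.50, 0.000). G and C share the same x with |GC| = 39.5 and C on the +y side, so C = (0.000, 39.50). The virtual corner opposite G is at (50.50, 39.50). Since A1 is tangent to TR there, SR ⟂ TR and A1 meets AC tangentially, so SA is at right angles to AC, with radius 14.0, so the center S sits 14.0 in from both sides at S = (36.50, 25.50). That places the tangent points at R = (50.50, 25.50) on TR and A = (36.50, 39.50) on AC. Then |GR| = |R − G| = 56.57.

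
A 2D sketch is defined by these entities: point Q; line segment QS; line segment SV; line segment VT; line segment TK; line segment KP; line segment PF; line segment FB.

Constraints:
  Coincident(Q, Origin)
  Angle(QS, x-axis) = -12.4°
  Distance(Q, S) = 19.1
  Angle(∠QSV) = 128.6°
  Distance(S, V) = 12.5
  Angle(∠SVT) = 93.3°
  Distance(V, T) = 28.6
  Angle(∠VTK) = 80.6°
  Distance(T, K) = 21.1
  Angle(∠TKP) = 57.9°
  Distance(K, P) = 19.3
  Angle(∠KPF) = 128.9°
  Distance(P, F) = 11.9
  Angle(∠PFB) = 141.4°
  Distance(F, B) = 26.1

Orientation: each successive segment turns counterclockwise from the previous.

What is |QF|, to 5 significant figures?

29.182

Q is at the origin; QS runs at -12.4° with length 19.1, so S = (18.654, -4.1014). ∠QSV = 128.6° gives SV at 39.000° from the x-axis; with |SV| = 12.5, V = (28.369, 3.7651). ∠SVT = 93.3° gives VT at 125.70° from the x-axis; with |VT| = 28.6, T = (11.679, 26.991). ∠VTK = 80.6° gives TK at -134.90° from the x-axis; with |TK| = 21.1, K = (-3.2144, 12.045). ∠TKP = 57.9° gives KP at -12.800° from the x-axis; with |KP| = 19.3, P = (15.606, 7.7688). ∠KPF = 128.9° gives PF at 38.300° from the x-axis; with |PF| = 11.9, F = (24.945, 15.144). Then |QF| = |F − Q| = 29.182.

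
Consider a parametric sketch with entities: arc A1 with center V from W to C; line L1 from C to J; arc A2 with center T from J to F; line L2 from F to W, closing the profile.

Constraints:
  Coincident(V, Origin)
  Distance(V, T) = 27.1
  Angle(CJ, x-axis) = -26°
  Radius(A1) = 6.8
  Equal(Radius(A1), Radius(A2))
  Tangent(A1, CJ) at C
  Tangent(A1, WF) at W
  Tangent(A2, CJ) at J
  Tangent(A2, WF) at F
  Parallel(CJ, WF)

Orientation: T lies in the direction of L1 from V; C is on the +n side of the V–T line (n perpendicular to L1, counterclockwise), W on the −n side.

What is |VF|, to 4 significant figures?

27.94

Tangency of A1 to both parallel lines with radius 6.8 puts C and W at V ± 6.8·n: C = (2.981, 6.112), W = (-2.981, -6.112). Equal radii place J and F the same way about T: J = T + 6.8·n = (27.34, -5.768), F = T − 6.8·n = (21.38, -17.99). Then |VF| = |F − V| = 27.94.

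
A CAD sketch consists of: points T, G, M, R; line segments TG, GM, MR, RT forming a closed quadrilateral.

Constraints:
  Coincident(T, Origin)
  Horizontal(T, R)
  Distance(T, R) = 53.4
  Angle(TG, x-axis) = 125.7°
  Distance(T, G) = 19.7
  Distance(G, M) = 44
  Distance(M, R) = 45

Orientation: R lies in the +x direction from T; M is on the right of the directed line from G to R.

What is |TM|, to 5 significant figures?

24.311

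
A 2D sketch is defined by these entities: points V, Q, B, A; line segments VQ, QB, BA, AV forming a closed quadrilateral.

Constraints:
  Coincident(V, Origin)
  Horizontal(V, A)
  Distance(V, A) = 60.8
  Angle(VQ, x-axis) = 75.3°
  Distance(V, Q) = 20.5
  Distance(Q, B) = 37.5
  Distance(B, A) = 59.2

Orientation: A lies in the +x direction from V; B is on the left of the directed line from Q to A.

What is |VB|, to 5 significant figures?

56.921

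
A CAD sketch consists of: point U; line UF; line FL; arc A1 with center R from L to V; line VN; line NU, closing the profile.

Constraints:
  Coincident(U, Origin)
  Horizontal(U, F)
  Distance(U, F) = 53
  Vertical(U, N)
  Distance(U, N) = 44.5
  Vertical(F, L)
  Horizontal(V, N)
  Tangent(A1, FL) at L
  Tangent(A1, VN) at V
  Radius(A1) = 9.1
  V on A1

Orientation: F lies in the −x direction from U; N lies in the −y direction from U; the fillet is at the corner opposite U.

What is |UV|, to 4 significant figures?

62.51

The virtual corner opposite U is at (-53.00, -44.50). The tangent condition forces RL to be normal to FL and since A1 is tangent to VN there, RV ⟂ VN, with radius 9.1, so the center R sits 9.1 in from both sides at R = (-43.90, -35.40). That places the tangent points at L = (-53.00, -35.40) on FL and V = (-43.90, -44.50) on VN. Then |UV| = |V − U| = 62.51.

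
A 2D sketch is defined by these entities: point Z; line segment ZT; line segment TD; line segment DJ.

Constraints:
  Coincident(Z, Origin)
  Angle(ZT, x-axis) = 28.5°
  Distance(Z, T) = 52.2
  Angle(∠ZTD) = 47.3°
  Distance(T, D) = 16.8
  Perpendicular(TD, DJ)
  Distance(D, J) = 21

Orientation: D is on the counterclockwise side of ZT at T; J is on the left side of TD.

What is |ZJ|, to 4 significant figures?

25.44

∠ZTD = 47.3°, so TD runs at 28.5° + (180° − 47.3°) = 161.2° from the x-axis; with |TD| = 16.8, D = T + 16.8·(cos 161.2°, sin 161.2°) = (29.97, 30.32). TD is perpendicular to DJ; with |DJ| = 21.0 on the left of TD, J = D + 21.0·(-0.3223, -0.9466) = (23.20, 10.44). Then |ZJ| = |J − Z| = 25.44.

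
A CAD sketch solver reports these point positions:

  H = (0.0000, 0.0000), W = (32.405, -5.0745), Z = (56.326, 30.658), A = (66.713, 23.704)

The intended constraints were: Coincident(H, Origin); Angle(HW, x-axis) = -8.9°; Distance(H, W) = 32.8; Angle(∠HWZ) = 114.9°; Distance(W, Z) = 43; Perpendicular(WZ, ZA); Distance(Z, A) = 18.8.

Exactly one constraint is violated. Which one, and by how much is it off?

Distance(Z, A) = 18.8 — off by 6.30.

H = (0.00, 0.00) ✓; HW at -8.900° ✓; |HW| = 32.80 ✓; ∠HWZ = 114.9° ✓; |WZ| = 43.00 ✓; ∠(WZ, ZA) = 90.00° ✓; |ZA| = 12.50 ✗.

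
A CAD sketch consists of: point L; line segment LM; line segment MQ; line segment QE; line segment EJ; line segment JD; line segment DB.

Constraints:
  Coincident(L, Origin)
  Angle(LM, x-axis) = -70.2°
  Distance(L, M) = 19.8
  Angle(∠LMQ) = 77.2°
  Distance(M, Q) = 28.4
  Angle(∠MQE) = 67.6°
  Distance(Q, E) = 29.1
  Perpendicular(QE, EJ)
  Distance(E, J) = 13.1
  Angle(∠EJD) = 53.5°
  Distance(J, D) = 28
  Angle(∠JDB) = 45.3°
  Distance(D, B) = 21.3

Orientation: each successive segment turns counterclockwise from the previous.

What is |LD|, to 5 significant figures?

27.479

L is at the origin; LM runs at -70.2° with length 19.8, so M = (6.7070, -18.629). ∠LMQ = 77.2° gives MQ at 32.600° from the x-axis; with |MQ| = 28.4, Q = (30.633, -3.3283). ∠MQE = 67.6° gives QE at 145.00° from the x-axis; with |QE| = 29.1, E = (6.7953, 13.363). The perpendicularity gives EJ at right angles to QE, so EJ runs at -125.00°; with |EJ| = 13.1, J = (-0.71852, 2.6318). ∠EJD = 53.5° gives JD at 1.5000° from the x-axis; with |JD| = 28.0, D = (27.272, 3.3648). Then |LD| = |D − L| = 27.479.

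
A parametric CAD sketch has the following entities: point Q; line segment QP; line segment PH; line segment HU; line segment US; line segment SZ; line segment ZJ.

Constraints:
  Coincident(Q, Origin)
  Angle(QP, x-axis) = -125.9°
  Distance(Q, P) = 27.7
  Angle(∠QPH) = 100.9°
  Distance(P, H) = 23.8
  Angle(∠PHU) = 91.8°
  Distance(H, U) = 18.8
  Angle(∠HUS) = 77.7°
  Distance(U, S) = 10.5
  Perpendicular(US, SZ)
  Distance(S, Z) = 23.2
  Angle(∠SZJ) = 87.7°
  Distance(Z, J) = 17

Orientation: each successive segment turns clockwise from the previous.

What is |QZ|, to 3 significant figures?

40.6

Q is at the origin; QP runs at -125.9° with length 27.7, so P = (-16.2, -22.4). ∠QPH = 100.9° gives PH at 155° from the x-axis; with |PH| = 23.8, H = (-37.8, -12.4). ∠PHU = 91.8° gives HU at 66.8° from the x-axis; with |HU| = 18.8, U = (-30.4, 4.90). ∠HUS = 77.7° gives US at -35.5° from the x-axis; with |US| = 10.5, S = (-21.9, -1.20). US is perpendicular to SZ, so SZ runs at -126°; with |SZ| = 23.2, Z = (-35.3, -20.1). Then |QZ| = |Z − Q| = 40.6.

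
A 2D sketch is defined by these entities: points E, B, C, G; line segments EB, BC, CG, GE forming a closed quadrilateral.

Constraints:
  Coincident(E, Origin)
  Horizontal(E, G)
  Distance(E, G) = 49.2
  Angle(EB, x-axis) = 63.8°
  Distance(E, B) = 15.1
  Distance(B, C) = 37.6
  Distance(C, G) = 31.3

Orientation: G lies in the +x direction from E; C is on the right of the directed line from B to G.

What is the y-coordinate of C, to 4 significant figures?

-19.46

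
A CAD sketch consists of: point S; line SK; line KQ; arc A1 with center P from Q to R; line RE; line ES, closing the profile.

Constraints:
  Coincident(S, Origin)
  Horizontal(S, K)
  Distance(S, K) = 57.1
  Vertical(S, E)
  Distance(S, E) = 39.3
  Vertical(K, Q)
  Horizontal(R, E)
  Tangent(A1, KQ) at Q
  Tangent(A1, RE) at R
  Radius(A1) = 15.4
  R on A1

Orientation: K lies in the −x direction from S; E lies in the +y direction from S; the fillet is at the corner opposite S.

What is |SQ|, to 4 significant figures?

61.90

S is at the origin; SK is horizontal with |SK| = 57.1 and K on the −x side, so K = (-57.10, 0.000). SE is vertical with |SE| = 39.3 and E on the +y side, so E = (0.000, 39.30). The virtual corner opposite S is at (-57.10, 39.30). Since A1 is tangent to KQ there, PQ ⟂ KQ and since A1 is tangent to RE there, PR ⟂ RE, with radius 15.4, so the center P sits 15.4 in from both sides at P = (-41.70, 23.90). That places the tangent points at Q = (-57.10, 23.90) on KQ and R = (-41.70, 39.30) on RE. Then |SQ| = |Q − S| = 61.90.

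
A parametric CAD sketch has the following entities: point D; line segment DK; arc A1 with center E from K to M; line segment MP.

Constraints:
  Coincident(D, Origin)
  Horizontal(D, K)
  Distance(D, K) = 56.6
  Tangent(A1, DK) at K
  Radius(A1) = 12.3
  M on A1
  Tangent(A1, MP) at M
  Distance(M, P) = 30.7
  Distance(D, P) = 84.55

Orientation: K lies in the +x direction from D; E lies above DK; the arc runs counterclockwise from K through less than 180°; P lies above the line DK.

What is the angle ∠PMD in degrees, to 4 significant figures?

109.0°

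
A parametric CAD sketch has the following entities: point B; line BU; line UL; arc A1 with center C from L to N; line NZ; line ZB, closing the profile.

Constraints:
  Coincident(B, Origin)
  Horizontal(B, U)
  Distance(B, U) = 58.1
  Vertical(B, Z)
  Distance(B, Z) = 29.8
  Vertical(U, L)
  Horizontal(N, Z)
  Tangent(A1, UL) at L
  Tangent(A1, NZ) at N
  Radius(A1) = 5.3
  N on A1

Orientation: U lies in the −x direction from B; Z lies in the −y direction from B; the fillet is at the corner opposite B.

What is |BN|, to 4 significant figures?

60.63

B is at the origin; B and U share the same y with |BU| = 58.1 and U on the −x side, so U = (-58.10, 0.000). B and Z share the same x with |BZ| = 29.8 and Z on the −y side, so Z = (0.000, -29.80). The virtual corner opposite B is at (-58.10, -29.80). A1 meets UL tangentially, so CL is at right angles to UL and tangency of A1 to NZ means the radius CN is perpendicular to NZ, with radius 5.3, so the center C sits 5.3 in from both sides at C = (-52.80, -24.50). That places the tangent points at L = (-58.10, -24.50) on UL and N = (-52.80, -29.80) on NZ. Then |BN| = |N − B| = 60.63.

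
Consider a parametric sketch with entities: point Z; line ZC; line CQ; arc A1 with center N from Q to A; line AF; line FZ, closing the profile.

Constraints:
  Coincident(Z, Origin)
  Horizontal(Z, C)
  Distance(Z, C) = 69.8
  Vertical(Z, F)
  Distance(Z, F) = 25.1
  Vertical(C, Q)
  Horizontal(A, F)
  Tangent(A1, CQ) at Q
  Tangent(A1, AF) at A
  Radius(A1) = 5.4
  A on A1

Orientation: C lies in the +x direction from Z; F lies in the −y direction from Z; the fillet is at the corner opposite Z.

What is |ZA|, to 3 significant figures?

69.1

Z is at the origin; Z and C share the same y with |ZC| = 69.8 and C on the +x side, so C = (69.8, 0.00). ZF is vertical with |ZF| = 25.1 and F on the −y side, so F = (0.00, -25.1). The virtual corner opposite Z is at (69.8, -25.1). Since A1 is tangent to CQ there, NQ ⟂ CQ and since A1 is tangent to AF there, NA ⟂ AF, with radius 5.4, so the center N sits 5.4 in from both sides at N = (64.4, -19.7). That places the tangent points at Q = (69.8, -19.7) on CQ and A = (64.4, -25.1) on AF. Then |ZA| = |A − Z| = 69.1.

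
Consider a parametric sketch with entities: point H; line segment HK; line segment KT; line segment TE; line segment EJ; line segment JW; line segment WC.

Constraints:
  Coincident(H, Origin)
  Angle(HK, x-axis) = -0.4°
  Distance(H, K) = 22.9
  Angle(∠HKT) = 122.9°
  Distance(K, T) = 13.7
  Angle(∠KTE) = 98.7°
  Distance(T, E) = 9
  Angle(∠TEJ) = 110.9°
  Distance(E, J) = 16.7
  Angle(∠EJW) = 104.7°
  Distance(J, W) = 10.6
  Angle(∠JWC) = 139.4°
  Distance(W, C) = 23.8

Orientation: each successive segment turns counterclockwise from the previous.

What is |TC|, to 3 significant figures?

26.3

∠EJW = 104.7° gives JW at -77.6° from the x-axis; with |JW| = 10.6, W = (11.1, -0.647). ∠JWC = 139.4° gives WC at -37.0° from the x-axis; with |WC| = 23.8, C = (30.1, -15.0). Then |TC| = |C − T| = 26.3.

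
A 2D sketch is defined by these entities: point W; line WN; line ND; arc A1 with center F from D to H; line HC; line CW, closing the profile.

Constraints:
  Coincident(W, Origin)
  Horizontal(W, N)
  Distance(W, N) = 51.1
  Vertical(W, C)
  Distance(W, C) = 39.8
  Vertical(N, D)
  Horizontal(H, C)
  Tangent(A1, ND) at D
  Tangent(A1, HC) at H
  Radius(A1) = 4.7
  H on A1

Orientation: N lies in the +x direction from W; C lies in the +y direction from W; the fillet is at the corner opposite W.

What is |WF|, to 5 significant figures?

58.180

WC is vertical with |WC| = 39.8 and C on the +y side, so C = (0.0000, 39.800). The virtual corner opposite W is at (51.100, 39.800). A1 meets ND tangentially, so FD is at right angles to ND and tangency of A1 to HC means the radius FH is perpendicular to HC, with radius 4.7, so the center F sits 4.7 in from both sides at F = (46.400, 35.100). Then |WF| = |F − W| = 58.180.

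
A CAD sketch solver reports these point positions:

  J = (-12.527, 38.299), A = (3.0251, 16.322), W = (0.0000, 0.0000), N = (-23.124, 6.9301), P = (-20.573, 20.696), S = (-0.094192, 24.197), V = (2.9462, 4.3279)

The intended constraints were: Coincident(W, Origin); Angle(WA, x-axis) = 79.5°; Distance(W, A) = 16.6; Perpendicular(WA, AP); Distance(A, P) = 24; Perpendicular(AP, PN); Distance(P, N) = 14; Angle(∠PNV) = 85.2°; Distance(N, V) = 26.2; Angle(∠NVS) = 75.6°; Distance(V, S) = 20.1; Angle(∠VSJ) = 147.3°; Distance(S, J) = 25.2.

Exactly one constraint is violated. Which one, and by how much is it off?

Distance(S, J) = 25.2 — off by 6.40.

W = (0.00, 0.00) ✓; WA at 79.50° ✓; |WA| = 16.60 ✓; ∠(WA, AP) = 90.00° ✓; |AP| = 24.00 ✓; ∠(AP, PN) = 90.00° ✓; |PN| = 14.00 ✓; ∠PNV = 85.20° ✓; |NV| = 26.20 ✓; ∠NVS = 75.60° ✓; |VS| = 20.10 ✓; ∠VSJ = 147.3° ✓; |SJ| = 18.80 ✗.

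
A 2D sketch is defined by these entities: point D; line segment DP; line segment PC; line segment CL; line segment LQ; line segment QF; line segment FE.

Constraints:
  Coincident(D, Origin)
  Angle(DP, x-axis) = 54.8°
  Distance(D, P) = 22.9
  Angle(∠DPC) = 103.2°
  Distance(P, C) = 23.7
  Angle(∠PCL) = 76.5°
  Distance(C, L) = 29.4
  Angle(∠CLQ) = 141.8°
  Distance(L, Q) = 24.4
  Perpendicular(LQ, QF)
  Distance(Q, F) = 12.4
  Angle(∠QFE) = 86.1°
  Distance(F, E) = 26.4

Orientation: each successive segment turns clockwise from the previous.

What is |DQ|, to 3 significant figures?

21.6

D is at the origin; DP runs at 54.8° with length 22.9, so P = (13.2, 18.7). ∠DPC = 103.2° gives PC at -22.0° from the x-axis; with |PC| = 23.7, C = (35.2, 9.83). ∠PCL = 76.5° gives CL at -126° from the x-axis; with |CL| = 29.4, L = (18.1, -14.1). ∠CLQ = 141.8° gives LQ at -164° from the x-axis; with |LQ| = 24.4, Q = (-5.32, -20.9). Then |DQ| = |Q − D| = 21.6.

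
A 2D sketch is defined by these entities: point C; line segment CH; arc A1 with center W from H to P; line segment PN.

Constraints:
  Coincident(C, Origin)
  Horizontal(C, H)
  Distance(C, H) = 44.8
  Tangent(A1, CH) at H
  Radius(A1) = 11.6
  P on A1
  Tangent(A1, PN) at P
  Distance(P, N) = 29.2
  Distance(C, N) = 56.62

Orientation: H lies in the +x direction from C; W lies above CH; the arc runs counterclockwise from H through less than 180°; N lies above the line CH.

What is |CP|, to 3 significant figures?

57.3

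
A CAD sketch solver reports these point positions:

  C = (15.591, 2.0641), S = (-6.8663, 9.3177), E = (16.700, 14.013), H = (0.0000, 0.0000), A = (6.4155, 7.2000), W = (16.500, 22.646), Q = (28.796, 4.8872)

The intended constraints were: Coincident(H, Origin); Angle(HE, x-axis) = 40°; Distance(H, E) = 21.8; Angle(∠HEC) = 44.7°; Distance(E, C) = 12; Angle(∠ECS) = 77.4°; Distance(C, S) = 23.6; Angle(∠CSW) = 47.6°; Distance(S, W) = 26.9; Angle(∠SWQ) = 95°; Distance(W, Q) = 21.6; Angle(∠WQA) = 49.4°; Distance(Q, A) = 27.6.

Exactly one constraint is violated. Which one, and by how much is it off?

Distance(Q, A) = 27.6 — off by 5.10.

H = (0.00, 0.00) ✓; HE at 40.00° ✓; |HE| = 21.80 ✓; ∠HEC = 44.70° ✓; |EC| = 12.00 ✓; ∠ECS = 77.40° ✓; |CS| = 23.60 ✓; ∠CSW = 47.60° ✓; |SW| = 26.90 ✓; ∠SWQ = 95.00° ✓; |WQ| = 21.60 ✓; ∠WQA = 49.40° ✓; |QA| = 22.50 ✗.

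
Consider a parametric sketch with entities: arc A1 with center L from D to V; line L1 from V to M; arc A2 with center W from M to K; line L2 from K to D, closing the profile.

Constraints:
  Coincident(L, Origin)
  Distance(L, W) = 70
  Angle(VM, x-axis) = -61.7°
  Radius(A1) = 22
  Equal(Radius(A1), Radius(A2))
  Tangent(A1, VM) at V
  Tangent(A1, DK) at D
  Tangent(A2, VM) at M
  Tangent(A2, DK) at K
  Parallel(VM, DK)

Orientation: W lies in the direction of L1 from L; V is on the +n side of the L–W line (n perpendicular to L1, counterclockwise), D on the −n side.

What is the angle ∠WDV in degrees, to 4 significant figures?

72.55°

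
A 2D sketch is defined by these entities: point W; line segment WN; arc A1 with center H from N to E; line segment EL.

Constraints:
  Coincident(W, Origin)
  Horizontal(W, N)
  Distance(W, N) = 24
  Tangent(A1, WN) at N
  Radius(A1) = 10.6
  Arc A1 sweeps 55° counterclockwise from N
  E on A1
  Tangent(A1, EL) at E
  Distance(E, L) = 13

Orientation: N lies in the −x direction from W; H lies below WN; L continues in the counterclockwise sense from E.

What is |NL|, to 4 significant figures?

22.15

On A1, N sits at bearing 90° from H; a 55° counterclockwise sweep puts E at bearing 145°, so E = H + 10.6·(cos 145°, sin 145°) = (-32.68, -4.520). A1 meets EL tangentially, so HE is at right angles to EL, so EL runs along (−sin 145°, cos 145°); with |EL| = 13.0, L = (-40.14, -15.17). Then |NL| = |L − N| = 22.15.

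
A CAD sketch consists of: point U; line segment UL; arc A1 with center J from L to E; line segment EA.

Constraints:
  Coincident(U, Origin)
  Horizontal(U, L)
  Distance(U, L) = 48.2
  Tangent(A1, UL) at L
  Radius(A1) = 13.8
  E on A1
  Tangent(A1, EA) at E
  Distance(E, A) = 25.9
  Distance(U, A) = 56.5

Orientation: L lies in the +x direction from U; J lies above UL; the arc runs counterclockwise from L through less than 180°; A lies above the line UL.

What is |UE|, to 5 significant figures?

62.311

U is at the origin; UL is horizontal with |UL| = 48.2 and L on the +x side, so L = (48.200, 0.0000). Tangency of A1 to UL means the radius JL is perpendicular to UL, so J = L + (0, 13.8) = (48.200, 13.800). Since JE ⟂ EA (tangency), |JA| = √(13.8² + 25.9²) = 29.347 regardless of where E sits on A1. So A lies on both circle(U, 56.5) and circle(J, 29.347); the above-UL intersection is A = (38.386, 41.458). E is the foot of the tangent from A: E = (57.508, 23.988).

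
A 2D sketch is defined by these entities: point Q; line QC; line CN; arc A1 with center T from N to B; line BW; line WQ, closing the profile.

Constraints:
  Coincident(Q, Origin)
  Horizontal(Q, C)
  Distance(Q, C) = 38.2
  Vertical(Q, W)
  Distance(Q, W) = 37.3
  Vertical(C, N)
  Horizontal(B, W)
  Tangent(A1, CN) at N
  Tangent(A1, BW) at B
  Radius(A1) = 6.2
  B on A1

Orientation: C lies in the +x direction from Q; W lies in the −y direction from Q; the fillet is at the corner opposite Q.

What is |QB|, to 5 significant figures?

49.146

Q is at the origin; Q and C share the same y with |QC| = 38.2 and C on the +x side, so C = (38.200, 0.0000). Q and W share the same x with |QW| = 37.3 and W on the −y side, so W = (0.0000, -37.300). The virtual corner opposite Q is at (38.200, -37.300). A1 meets CN tangentially, so TN is at right angles to CN and tangency of A1 to BW means the radius TB is perpendicular to BW, with radius 6.2, so the center T sits 6.2 in from both sides at T = (32.000, -31.100). That places the tangent points at N = (38.200, -31.100) on CN and B = (32.000, -37.300) on BW. Then |QB| = |B − Q| = 49.146.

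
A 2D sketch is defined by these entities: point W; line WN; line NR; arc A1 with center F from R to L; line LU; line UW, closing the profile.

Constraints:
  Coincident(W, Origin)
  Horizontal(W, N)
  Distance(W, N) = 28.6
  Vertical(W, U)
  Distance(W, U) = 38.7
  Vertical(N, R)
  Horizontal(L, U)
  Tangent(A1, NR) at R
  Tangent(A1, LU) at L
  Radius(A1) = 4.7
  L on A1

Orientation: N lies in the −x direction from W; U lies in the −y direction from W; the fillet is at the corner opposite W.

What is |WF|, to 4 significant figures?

41.56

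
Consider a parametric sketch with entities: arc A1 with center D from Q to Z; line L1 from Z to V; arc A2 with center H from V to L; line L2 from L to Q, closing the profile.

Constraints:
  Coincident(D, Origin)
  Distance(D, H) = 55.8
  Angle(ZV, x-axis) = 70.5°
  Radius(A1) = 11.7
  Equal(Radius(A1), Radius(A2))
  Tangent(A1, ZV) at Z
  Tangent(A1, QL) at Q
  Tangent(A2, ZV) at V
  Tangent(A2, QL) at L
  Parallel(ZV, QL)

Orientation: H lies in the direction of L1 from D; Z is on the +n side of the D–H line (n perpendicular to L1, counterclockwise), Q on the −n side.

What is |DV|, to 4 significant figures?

57.01

The slot axis is L1's direction at 70.5°, so u = (cos 70.5°, sin 70.5°) = (0.3338, 0.9426) and n = (−sin 70.5°, cos 70.5°) = (-0.9426, 0.3338). D is at the origin and H lies 55.8 along u from D, so H = 55.8·u = (18.63, 52.60). Tangency of A1 to both parallel lines with radius 11.7 puts Z and Q at D ± 11.7·n: Z = (-11.03, 3.906), Q = (11.03, -3.906). Equal radii place V and L the same way about H: V = H + 11.7·n = (7.598, 56.50), L = H − 11.7·n = (29.66, 48.69). Then |DV| = |V − D| = 57.01.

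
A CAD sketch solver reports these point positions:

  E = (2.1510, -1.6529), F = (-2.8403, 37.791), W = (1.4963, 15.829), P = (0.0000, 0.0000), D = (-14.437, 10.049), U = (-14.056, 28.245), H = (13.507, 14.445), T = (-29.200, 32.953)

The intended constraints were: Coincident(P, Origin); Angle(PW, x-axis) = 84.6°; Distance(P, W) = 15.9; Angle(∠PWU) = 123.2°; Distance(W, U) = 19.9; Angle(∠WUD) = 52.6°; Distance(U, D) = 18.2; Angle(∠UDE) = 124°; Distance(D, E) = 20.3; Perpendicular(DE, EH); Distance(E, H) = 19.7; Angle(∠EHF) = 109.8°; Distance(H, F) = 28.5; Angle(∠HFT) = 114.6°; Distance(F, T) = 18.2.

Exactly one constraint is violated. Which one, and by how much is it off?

Distance(F, T) = 18.2 — off by 8.60.

P = (0.00, 0.00) ✓; PW at 84.60° ✓; |PW| = 15.90 ✓; ∠PWU = 123.2° ✓; |WU| = 19.90 ✓; ∠WUD = 52.60° ✓; |UD| = 18.20 ✓; ∠UDE = 124.0° ✓; |DE| = 20.30 ✓; ∠(DE, EH) = 90.00° ✓; |EH| = 19.70 ✓; ∠EHF = 109.8° ✓; |HF| = 28.50 ✓; ∠HFT = 114.6° ✓; |FT| = 26.80 ✗.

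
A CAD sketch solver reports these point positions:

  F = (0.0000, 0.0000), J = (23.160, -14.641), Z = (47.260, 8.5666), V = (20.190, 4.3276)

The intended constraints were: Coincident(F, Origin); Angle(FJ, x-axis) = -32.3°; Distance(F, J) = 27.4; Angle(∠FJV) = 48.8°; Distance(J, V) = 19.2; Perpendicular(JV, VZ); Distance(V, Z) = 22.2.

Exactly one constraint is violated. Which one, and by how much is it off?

Distance(V, Z) = 22.2 — off by 5.20.

F = (0.00, 0.00) ✓; FJ at -32.30° ✓; |FJ| = 27.40 ✓; ∠FJV = 48.80° ✓; |JV| = 19.20 ✓; ∠(JV, VZ) = 90.00° ✓; |VZ| = 27.40 ✗.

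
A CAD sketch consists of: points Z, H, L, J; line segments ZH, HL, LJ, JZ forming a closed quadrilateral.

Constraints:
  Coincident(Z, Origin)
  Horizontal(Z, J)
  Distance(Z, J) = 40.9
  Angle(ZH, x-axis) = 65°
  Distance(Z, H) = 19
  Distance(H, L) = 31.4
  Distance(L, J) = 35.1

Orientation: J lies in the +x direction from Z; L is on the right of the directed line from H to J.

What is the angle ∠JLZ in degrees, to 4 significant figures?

97.99°

Checks: |HL| = 31.40 ✓; |LJ| = 35.10 ✓.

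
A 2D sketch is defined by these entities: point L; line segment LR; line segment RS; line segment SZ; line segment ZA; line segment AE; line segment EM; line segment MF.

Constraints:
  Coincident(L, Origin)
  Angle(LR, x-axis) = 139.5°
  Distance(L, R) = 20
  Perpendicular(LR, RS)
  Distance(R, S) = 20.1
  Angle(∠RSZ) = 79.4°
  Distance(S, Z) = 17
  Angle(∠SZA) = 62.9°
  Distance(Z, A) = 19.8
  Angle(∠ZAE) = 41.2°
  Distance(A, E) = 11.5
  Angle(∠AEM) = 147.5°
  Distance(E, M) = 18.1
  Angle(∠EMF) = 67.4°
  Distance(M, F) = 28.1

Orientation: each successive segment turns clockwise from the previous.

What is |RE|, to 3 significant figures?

13.4

L is at the origin; LR runs at 139.5° with length 20.0, so R = (-15.2, 13.0). LR is perpendicular to RS, so RS runs at 49.5°; with |RS| = 20.1, S = (-2.15, 28.3). ∠RSZ = 79.4° gives SZ at -51.1° from the x-axis; with |SZ| = 17.0, Z = (8.52, 15.0). ∠SZA = 62.9° gives ZA at -168° from the x-axis; with |ZA| = 19.8, A = (-10.9, 11.0). ∠ZAE = 41.2° gives AE at 53.0° from the x-axis; with |AE| = 11.5, E = (-3.94, 20.2). Then |RE| = |E − R| = 13.4.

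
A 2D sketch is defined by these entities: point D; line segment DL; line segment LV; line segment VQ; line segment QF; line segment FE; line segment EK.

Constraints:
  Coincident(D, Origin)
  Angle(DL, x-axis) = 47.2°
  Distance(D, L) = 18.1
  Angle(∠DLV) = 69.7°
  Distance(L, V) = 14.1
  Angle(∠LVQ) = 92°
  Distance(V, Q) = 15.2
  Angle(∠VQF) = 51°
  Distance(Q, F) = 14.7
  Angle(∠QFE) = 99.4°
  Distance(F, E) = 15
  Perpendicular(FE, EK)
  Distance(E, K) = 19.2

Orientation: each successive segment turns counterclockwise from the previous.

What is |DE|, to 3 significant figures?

24.2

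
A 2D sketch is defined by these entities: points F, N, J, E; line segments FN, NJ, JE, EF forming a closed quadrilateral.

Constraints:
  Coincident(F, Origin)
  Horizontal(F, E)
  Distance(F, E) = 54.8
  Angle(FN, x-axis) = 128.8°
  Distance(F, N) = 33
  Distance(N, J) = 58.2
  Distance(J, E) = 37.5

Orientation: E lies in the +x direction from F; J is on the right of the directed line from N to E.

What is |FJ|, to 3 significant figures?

25.7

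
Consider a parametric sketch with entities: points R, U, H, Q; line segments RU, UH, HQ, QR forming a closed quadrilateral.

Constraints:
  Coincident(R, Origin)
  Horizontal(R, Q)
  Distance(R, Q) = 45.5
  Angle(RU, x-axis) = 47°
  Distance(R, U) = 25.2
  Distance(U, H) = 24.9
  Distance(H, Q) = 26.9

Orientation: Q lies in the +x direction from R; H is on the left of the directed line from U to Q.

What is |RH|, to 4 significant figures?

48.60

Checks: R.y = 0.00, Q.y = 0.00 ✓; |UH| = 24.90 ✓; |HQ| = 26.90 ✓.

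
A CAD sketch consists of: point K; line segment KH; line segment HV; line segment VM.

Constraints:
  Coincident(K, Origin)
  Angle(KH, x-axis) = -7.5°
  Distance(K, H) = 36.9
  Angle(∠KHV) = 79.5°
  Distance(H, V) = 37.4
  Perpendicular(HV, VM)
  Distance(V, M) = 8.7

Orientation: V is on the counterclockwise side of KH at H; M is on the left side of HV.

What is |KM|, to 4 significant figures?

41.25

∠KHV = 79.5°, so HV runs at -7.5° + (180° − 79.5°) = 93.00° from the x-axis; with |HV| = 37.4, V = H + 37.4·(cos 93.00°, sin 93.00°) = (34.63, 32.53). HV ⟂ VM; with |VM| = 8.7 on the left of HV, M = V + 8.7·(-0.9986, -0.05234) = (25.94, 32.08). Then |KM| = |M − K| = 41.25.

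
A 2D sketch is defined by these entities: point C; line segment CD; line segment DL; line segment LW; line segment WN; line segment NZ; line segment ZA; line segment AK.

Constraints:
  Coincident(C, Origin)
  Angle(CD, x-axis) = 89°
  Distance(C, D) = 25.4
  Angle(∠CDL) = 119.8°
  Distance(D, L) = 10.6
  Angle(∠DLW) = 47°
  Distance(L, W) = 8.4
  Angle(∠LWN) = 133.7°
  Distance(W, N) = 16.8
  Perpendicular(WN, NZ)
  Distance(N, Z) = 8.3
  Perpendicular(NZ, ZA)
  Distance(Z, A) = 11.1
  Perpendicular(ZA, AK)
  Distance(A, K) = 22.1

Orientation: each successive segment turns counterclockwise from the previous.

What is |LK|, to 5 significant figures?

22.962

C is at the origin; CD runs at 89.0° with length 25.4, so D = (0.44329, 25.396). ∠CDL = 119.8° gives DL at 149.20° from the x-axis; with |DL| = 10.6, L = (-8.6617, 30.824). ∠DLW = 47.0° gives LW at -77.800° from the x-axis; with |LW| = 8.4, W = (-6.8866, 22.613). ∠LWN = 133.7° gives WN at -31.500° from the x-axis; with |WN| = 16.8, N = (7.4378, 13.836). WN ⟂ NZ, so NZ runs at 58.500°; with |NZ| = 8.3, Z = (11.775, 20.912). NZ is perpendicular to ZA, so ZA runs at 148.50°; with |ZA| = 11.1, A = (2.3102, 26.712). ZA ⟂ AK, so AK runs at -121.50°; with |AK| = 22.1, K = (-9.2370, 7.8688). Then |LK| = |K − L| = 22.962.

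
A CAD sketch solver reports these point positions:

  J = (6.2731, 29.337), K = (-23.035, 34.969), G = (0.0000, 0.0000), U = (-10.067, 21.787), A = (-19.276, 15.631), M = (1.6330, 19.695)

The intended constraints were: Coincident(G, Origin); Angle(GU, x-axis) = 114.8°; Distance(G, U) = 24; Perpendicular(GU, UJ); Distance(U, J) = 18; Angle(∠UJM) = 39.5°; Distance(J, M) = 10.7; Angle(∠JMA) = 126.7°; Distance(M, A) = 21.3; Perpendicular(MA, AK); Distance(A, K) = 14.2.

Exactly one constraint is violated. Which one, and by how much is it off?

Distance(A, K) = 14.2 — off by 5.50.

G = (0.00, 0.00) ✓; GU at 114.8° ✓; |GU| = 24.00 ✓; ∠(GU, UJ) = 90.00° ✓; |UJ| = 18.00 ✓; ∠UJM = 39.50° ✓; |JM| = 10.70 ✓; ∠JMA = 126.7° ✓; |MA| = 21.30 ✓; ∠(MA, AK) = 90.00° ✓; |AK| = 19.70 ✗.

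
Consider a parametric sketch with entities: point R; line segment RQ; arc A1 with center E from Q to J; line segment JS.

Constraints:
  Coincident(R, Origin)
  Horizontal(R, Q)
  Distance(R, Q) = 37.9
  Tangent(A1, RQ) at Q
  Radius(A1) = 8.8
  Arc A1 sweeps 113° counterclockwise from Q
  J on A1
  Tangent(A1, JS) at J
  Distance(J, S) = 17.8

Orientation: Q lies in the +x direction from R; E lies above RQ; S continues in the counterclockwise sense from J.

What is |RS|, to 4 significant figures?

48.41

R is at the origin; R and Q share the same y with |RQ| = 37.9 and Q on the +x side, so Q = (37.90, 0.000). A1 meets RQ tangentially, so EQ is at right angles to RQ, so E = Q + (0, 8.8) = (37.90, 8.800). On A1, Q sits at bearing -90° from E; a 113° counterclockwise sweep puts J at bearing 23°, so J = E + 8.8·(cos 23°, sin 23°) = (46.00, 12.24). The tangent condition forces EJ to be normal to JS, so JS runs along (−sin 23°, cos 23°); with |JS| = 17.8, S = (39.05, 28.62). Then |RS| = |S − R| = 48.41.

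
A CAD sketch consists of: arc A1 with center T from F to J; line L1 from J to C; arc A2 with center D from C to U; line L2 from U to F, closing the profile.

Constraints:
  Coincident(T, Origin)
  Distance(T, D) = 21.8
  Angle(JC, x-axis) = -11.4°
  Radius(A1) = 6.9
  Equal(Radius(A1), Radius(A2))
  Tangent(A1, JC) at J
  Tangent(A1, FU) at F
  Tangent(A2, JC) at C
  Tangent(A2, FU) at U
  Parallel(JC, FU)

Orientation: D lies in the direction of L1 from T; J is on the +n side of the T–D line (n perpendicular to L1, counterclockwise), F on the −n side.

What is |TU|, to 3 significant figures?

22.9

The slot axis is L1's direction at -11.4°, so u = (cos -11.4°, sin -11.4°) = (0.980, -0.198) and n = (−sin -11.4°, cos -11.4°) = (0.198, 0.980). T is at the origin and D lies 21.8 along u from T, so D = 21.8·u = (21.4, -4.31). Tangency of A1 to both parallel lines with radius 6.9 puts J and F at T ± 6.9·n: J = (1.36, 6.76), F = (-1.36, -6.76). Equal radii place C and U the same way about D: C = D + 6.9·n = (22.7, 2.45), U = D − 6.9·n = (20.0, -11.1). Then |TU| = |U − T| = 22.9.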